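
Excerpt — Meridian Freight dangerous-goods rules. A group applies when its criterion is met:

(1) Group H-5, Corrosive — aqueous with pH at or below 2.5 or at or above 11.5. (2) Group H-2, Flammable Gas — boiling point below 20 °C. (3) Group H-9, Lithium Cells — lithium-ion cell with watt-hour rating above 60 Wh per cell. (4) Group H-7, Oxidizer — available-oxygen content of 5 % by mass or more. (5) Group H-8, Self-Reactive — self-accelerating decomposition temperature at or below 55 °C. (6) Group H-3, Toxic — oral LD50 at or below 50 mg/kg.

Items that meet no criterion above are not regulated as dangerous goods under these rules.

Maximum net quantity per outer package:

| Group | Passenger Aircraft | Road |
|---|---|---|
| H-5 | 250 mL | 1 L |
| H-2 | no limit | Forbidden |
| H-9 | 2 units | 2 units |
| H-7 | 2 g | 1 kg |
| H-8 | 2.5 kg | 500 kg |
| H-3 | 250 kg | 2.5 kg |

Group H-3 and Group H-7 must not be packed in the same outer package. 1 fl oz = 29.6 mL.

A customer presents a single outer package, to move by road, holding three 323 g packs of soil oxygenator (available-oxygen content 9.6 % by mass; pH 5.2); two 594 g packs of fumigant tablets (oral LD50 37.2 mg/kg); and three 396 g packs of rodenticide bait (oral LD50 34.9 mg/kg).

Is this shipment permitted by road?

Available-oxygen content 9.6 % by mass meets the Group H-7 criterion (Oxidizer), so the soil oxygenator is Group H-7.
Oral LD50 37.2 mg/kg meets the Group H-3 criterion (Toxic), so the fumigant tablets are Group H-3.
The rodenticide bait has oral LD50 34.9 mg/kg, which is ≤ 50 mg/kg, so it is Group H-3 (Toxic).
Total Group H-3: (two 594 g packs = 1.188 kg) + (three 396 g packs = 1.188 kg) = 2.376 kg.
That is within the Group H-3 road limit of 2.5 kg.
Group H-7 quantity: three 323 g packs = 969 g.
969 g is within the road limit of 1 kg for Group H-7.
Group H-3 and Group H-7 may not share an outer package.

No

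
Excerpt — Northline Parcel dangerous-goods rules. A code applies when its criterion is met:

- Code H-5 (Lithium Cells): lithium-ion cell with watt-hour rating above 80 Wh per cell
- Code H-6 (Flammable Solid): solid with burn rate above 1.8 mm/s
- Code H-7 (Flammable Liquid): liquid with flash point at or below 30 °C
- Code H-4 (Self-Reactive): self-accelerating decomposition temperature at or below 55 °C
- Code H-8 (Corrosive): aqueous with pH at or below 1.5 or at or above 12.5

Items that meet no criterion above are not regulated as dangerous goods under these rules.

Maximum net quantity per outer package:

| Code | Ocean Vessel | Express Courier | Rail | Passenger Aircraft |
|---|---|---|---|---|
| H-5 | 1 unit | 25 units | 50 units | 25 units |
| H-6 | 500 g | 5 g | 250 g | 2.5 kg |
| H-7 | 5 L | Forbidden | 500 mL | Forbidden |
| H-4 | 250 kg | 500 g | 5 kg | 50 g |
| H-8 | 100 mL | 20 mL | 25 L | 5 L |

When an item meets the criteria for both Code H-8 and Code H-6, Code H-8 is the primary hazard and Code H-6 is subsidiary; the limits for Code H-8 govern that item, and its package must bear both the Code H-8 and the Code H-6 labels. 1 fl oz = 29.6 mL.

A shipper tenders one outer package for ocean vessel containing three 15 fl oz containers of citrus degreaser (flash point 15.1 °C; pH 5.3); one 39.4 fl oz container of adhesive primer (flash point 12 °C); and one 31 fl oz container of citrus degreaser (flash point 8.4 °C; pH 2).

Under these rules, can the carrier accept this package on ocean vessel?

Citrus degreaser: flash point 15.1 °C ≤ 30 °C → Code H-7 (Flammable Liquid).
The adhesive primer has flash point 12 °C, which is ≤ 30 °C, so it is Code H-7 (Flammable Liquid).
The citrus degreaser has flash point 8.4 °C, which is ≤ 30 °C, so it is Code H-7 (Flammable Liquid).
Total Code H-7: (three 15 fl oz containers = 1.332 L) + (one 39.4 fl oz container = 1166.24 mL) + (one 31 fl oz container = 917.6 mL) = 3415.84 mL.
That is within the Code H-7 ocean vessel limit of 5 L.

Yes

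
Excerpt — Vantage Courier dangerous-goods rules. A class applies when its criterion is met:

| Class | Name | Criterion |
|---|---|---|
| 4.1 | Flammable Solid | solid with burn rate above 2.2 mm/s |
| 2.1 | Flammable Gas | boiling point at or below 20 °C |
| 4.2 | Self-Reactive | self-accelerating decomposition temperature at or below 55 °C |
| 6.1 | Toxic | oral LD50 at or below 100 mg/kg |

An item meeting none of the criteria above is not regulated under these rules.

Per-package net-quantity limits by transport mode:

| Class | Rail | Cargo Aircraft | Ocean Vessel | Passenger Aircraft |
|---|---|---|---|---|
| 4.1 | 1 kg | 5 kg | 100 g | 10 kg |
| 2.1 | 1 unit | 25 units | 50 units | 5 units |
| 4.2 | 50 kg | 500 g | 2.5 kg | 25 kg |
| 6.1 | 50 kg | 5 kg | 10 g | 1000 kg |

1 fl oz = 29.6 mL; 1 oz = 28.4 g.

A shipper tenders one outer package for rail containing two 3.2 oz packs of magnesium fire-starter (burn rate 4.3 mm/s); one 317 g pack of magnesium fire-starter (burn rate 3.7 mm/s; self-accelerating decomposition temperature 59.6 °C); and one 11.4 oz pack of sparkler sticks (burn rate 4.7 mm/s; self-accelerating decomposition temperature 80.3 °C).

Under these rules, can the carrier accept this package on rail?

Magnesium fire-starter: burn rate 4.3 mm/s > 2.2 mm/s → Class 4.1 (Flammable Solid).
Magnesium fire-starter: burn rate 3.7 mm/s > 2.2 mm/s → Class 4.1 (Flammable Solid).
Burn rate 4.7 mm/s meets the Class 4.1 criterion (Flammable Solid), so the sparkler sticks are Class 4.1.
Total Class 4.1: (two 3.2 oz packs = 181.76 g) + 317 g + (one 11.4 oz pack = 323.76 g) = 822.52 g.
822.52 g is within the rail limit of 1 kg for Class 4.1.

Yes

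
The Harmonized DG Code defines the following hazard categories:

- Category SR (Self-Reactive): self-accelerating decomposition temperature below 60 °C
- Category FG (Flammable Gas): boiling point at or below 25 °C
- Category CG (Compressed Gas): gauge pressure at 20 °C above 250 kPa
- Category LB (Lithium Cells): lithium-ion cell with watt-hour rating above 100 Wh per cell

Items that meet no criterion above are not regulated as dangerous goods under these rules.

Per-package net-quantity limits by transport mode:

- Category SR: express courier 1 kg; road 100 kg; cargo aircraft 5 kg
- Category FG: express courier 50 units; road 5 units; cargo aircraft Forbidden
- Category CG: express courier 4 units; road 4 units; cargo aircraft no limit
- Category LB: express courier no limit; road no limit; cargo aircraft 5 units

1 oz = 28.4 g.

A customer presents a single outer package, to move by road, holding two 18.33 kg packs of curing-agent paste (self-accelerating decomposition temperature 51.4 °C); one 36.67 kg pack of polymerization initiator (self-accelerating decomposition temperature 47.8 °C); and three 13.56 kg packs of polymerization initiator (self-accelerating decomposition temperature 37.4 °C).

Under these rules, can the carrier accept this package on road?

No

The curing-agent paste has self-accelerating decomposition temperature 51.4 °C, which is < 60 °C, so it is Category SR (Self-Reactive).
Self-accelerating decomposition temperature 47.8 °C meets the Category SR criterion (Self-Reactive), so the polymerization initiator is Category SR.
With self-accelerating decomposition temperature 37.4 °C (< 60 °C), the polymerization initiator falls in Category SR.
Total Category SR: (two 18.33 kg packs = 36.66 kg) + 36.67 kg + (three 13.56 kg packs = 40.68 kg) = 114.01 kg.
That exceeds the Category SR road limit of 100 kg.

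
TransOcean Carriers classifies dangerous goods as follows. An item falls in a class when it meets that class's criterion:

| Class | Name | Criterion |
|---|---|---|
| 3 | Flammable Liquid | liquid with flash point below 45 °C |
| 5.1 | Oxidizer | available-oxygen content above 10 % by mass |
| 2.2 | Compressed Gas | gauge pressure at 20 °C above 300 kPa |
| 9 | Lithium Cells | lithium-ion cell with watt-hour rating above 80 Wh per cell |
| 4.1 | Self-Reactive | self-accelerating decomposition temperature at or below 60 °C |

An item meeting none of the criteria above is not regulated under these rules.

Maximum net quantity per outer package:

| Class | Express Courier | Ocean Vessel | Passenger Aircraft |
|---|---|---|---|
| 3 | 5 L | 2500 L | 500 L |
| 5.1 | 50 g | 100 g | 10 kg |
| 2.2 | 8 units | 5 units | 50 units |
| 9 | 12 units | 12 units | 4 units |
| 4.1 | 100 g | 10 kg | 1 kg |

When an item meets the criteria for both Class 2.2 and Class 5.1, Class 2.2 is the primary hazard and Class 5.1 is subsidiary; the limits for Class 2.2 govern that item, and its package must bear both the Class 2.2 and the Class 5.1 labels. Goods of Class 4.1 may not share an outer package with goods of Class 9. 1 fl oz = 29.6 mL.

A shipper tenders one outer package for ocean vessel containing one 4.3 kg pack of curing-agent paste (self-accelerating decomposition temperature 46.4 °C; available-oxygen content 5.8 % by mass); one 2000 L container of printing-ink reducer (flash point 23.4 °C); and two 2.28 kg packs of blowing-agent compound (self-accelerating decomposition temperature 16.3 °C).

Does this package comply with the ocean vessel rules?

Yes

With self-accelerating decomposition temperature 46.4 °C (≤ 60 °C), the curing-agent paste falls in Class 4.1.
The printing-ink reducer has flash point 23.4 °C, which is < 45 °C, so it is Class 3 (Flammable Liquid).
Self-accelerating decomposition temperature 16.3 °C meets the Class 4.1 criterion (Self-Reactive), so the blowing-agent compound is Class 4.1.
Total Class 4.1: 4.3 kg + (two 2.28 kg packs = 4.56 kg) = 8.86 kg.
8.86 kg is within the ocean vessel limit of 10 kg for Class 4.1.
Class 3 quantity: 2000 L.
That is within the Class 3 ocean vessel limit of 2500 L.
The segregation rule (Class 4.1 with Class 9) does not apply to Class 4.1 with Class 3.
Every hazard class is within its ocean vessel limit and no segregation rule is violated.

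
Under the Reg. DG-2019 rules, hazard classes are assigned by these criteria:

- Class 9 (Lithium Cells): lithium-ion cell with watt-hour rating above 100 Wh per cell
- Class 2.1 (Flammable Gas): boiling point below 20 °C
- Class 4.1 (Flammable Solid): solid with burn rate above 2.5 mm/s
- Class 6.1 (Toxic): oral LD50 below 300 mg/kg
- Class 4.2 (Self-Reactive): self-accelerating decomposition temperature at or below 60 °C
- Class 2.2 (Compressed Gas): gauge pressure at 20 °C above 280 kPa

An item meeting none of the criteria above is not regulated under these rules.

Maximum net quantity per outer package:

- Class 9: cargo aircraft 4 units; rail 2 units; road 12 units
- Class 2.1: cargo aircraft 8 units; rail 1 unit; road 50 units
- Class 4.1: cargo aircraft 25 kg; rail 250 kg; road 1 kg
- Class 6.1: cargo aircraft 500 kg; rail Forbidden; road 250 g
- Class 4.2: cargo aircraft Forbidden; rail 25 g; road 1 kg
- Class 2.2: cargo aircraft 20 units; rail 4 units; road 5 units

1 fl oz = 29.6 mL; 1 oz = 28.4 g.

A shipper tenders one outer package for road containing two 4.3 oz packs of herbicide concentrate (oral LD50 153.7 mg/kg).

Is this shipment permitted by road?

Yes

The herbicide concentrate has oral LD50 153.7 mg/kg, which is < 300 mg/kg, so it is Class 6.1 (Toxic).
Class 6.1 quantity: two 4.3 oz packs = 244.24 g.
That is within the Class 6.1 road limit of 250 g.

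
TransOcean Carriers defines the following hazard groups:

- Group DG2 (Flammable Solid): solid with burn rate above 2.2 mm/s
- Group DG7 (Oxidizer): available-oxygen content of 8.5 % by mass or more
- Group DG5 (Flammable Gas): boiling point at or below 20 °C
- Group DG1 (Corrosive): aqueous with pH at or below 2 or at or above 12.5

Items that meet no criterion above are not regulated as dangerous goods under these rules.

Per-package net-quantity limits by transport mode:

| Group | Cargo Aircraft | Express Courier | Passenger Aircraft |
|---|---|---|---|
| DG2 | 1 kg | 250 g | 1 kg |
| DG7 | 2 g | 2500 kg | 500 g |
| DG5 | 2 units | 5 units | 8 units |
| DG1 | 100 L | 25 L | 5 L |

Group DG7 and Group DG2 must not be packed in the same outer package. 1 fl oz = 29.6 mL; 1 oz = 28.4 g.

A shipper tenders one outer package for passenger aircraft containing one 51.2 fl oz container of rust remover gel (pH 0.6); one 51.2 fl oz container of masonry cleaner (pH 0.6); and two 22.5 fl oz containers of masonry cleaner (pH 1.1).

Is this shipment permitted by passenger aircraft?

Rust remover gel: pH 0.6 ≤ 2 → Group DG1 (Corrosive).
Masonry cleaner: pH 0.6 ≤ 2 → Group DG1 (Corrosive).
The masonry cleaner has pH 1.1, which is ≤ 2, so it is Group DG1 (Corrosive).
Group DG1 net quantity: (one 51.2 fl oz container = 1515.52 mL) + (one 51.2 fl oz container = 1515.52 mL) + (two 22.5 fl oz containers = 1.332 L) = 4363.04 mL.
That is within the Group DG1 passenger aircraft limit of 5 L.

Yes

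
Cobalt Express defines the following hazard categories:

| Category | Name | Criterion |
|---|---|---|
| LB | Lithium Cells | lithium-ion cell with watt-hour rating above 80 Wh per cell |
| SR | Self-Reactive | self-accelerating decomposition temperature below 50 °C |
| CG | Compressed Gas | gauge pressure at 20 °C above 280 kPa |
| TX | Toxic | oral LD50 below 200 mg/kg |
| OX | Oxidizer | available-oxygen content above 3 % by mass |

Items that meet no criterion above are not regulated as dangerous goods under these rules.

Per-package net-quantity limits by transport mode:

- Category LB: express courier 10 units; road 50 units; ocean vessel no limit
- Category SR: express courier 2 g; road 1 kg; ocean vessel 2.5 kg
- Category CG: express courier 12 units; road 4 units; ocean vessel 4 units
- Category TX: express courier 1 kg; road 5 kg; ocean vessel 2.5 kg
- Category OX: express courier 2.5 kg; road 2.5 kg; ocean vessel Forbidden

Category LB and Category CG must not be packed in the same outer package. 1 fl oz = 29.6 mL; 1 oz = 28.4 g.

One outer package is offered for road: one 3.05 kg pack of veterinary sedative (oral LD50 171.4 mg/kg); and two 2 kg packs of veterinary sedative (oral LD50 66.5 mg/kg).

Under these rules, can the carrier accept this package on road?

With oral LD50 171.4 mg/kg (< 200 mg/kg), the veterinary sedative falls in Category TX.
Oral LD50 66.5 mg/kg meets the Category TX criterion (Toxic), so the veterinary sedative is Category TX.
Total Category TX: 3.05 kg + (two 2 kg packs = 4 kg) = 7.05 kg.
7.05 kg exceeds the road limit of 5 kg for Category TX.

No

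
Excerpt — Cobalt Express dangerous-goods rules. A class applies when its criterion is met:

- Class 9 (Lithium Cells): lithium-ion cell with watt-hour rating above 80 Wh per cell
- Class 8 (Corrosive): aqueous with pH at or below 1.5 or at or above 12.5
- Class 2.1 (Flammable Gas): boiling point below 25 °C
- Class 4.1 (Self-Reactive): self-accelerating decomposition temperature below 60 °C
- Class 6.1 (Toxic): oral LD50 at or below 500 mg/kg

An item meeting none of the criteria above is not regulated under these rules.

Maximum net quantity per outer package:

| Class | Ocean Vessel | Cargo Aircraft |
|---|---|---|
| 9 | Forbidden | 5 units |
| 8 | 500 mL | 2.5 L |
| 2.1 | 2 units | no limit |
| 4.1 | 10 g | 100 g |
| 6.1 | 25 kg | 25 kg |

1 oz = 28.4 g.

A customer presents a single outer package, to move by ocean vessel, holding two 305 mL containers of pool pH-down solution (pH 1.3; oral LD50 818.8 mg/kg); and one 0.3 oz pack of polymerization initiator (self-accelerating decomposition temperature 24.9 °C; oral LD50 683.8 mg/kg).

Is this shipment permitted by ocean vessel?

Pool pH-down solution: pH 1.3 ≤ 1.5 → Class 8 (Corrosive).
With self-accelerating decomposition temperature 24.9 °C (< 60 °C), the polymerization initiator falls in Class 4.1.
Class 8 quantity: two 305 mL containers = 610 mL.
610 mL exceeds the ocean vessel limit of 500 mL for Class 8.
Class 4.1 quantity: one 0.3 oz pack = 8.52 g.
That is within the Class 4.1 ocean vessel limit of 10 g.

No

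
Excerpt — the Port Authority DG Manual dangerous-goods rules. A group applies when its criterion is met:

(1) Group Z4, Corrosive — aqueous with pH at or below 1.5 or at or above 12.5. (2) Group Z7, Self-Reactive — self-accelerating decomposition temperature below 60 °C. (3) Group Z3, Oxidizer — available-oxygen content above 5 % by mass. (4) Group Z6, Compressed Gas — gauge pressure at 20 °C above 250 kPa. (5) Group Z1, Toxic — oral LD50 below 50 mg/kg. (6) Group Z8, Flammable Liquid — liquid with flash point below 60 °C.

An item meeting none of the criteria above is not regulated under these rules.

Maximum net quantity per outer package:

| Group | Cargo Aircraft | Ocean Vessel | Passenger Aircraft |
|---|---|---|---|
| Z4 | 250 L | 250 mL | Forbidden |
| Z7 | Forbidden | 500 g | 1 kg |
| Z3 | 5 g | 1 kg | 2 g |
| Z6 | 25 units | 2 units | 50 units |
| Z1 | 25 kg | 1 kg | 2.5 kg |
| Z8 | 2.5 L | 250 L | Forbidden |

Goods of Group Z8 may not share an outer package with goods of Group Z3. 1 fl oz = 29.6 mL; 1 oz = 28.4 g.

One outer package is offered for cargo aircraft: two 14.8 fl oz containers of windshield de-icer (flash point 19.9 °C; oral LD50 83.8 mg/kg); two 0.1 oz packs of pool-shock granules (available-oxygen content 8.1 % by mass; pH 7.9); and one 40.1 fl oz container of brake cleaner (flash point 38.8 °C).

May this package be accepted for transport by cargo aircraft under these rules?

No

The windshield de-icer has flash point 19.9 °C, which is < 60 °C, so it is Group Z8 (Flammable Liquid).
Pool-shock granules: available-oxygen content 8.1 % by mass > 5 % by mass → Group Z3 (Oxidizer).
Brake cleaner: flash point 38.8 °C < 60 °C → Group Z8 (Flammable Liquid).
Group Z8 net quantity: (two 14.8 fl oz containers = 876.16 mL) + (one 40.1 fl oz container = 1186.96 mL) = 2063.12 mL.
2063.12 mL ≤ 2.5 L (cargo aircraft limit, Group Z8) — within limit.
Group Z3 quantity: two 0.1 oz packs = 5.68 g.
5.68 g > 5 g (cargo aircraft limit, Group Z3) — over the limit.
Group Z8 and Group Z3 may not share an outer package.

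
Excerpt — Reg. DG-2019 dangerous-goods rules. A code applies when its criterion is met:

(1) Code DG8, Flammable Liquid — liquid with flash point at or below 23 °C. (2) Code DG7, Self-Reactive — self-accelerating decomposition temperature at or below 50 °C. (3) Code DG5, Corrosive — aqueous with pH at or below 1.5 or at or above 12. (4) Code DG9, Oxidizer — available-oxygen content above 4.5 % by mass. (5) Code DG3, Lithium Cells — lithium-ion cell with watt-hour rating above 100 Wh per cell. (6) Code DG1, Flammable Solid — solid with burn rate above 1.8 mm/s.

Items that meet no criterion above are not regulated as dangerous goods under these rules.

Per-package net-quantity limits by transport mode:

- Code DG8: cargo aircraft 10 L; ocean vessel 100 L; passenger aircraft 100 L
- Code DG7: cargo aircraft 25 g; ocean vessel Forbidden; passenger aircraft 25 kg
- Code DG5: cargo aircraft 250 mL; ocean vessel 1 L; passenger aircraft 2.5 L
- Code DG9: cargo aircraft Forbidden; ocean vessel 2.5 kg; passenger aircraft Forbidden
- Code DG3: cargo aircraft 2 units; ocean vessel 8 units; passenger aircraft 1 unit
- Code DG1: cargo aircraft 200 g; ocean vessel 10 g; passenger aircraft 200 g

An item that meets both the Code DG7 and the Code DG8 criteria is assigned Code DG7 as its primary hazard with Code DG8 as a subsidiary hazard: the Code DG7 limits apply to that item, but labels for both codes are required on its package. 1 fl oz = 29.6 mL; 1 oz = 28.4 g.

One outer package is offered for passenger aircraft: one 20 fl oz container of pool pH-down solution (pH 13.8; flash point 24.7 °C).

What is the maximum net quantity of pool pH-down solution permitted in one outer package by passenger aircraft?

Pool pH-down solution: pH 13.8 ≥ 12 → Code DG5 (Corrosive).
The passenger aircraft limit for Code DG5 is 2.5 L.

2.5 L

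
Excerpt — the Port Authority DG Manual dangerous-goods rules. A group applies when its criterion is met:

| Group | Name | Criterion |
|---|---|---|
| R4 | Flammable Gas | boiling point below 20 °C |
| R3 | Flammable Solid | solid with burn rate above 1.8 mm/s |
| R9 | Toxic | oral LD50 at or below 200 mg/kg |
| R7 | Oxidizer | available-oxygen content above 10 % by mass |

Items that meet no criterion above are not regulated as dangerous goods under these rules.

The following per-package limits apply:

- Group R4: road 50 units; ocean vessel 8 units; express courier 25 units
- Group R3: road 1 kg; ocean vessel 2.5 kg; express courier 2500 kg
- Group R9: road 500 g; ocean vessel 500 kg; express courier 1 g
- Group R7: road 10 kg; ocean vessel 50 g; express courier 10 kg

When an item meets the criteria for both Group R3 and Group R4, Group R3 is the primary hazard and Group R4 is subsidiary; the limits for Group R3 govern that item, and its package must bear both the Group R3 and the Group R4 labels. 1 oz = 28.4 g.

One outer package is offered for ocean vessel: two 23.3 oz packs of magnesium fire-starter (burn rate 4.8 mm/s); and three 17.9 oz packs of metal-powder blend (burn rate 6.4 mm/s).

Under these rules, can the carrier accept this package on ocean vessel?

Burn rate 4.8 mm/s meets the Group R3 criterion (Flammable Solid), so the magnesium fire-starter is Group R3.
The metal-powder blend has burn rate 6.4 mm/s, which is > 1.8 mm/s, so it is Group R3 (Flammable Solid).
Total Group R3: (two 23.3 oz packs = 1323.44 g) + (three 17.9 oz packs = 1525.08 g) = 2848.52 g.
2848.52 g exceeds the ocean vessel limit of 2.5 kg for Group R3.

No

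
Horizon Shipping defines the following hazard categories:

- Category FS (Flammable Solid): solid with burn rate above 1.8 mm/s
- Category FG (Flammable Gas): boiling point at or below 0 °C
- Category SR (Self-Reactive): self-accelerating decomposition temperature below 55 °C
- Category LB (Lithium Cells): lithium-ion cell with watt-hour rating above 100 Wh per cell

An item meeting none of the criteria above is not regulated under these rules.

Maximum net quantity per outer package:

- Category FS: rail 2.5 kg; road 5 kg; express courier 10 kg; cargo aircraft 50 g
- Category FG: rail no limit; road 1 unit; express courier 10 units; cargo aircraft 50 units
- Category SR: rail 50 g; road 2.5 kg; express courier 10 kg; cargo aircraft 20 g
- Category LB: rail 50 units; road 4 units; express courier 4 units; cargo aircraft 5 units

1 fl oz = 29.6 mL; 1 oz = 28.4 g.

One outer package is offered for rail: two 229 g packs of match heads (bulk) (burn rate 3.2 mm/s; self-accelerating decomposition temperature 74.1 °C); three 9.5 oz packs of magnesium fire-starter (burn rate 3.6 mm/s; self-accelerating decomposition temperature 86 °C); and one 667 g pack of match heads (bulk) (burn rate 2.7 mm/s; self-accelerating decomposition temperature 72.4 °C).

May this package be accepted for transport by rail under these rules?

Match heads (bulk): burn rate 3.2 mm/s > 1.8 mm/s → Category FS (Flammable Solid).
Burn rate 3.6 mm/s meets the Category FS criterion (Flammable Solid), so the magnesium fire-starter is Category FS.
Match heads (bulk): burn rate 2.7 mm/s > 1.8 mm/s → Category FS (Flammable Solid).
Category FS net quantity: (two 229 g packs = 458 g) + (three 9.5 oz packs = 809.4 g) + 667 g = 1934.4 g.
1934.4 g is within the rail limit of 2.5 kg for Category FS.

Yes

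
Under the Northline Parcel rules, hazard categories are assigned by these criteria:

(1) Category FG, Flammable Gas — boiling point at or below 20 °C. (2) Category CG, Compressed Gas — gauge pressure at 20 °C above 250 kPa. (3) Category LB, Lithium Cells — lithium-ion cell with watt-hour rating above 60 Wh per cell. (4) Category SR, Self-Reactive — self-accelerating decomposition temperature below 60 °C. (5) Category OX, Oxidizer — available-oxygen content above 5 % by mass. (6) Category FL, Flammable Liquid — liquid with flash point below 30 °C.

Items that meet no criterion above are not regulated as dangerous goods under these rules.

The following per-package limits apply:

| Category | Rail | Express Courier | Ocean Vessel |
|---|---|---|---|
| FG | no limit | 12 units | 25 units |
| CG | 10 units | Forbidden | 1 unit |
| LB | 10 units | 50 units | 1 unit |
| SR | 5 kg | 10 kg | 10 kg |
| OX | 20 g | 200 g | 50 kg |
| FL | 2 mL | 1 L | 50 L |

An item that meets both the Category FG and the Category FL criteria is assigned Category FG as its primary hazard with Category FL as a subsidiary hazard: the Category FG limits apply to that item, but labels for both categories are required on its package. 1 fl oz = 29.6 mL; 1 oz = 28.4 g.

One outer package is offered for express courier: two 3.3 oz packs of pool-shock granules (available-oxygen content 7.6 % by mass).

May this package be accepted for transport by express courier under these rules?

Yes

Available-oxygen content 7.6 % by mass meets the Category OX criterion (Oxidizer), so the pool-shock granules are Category OX.
Category OX quantity: two 3.3 oz packs = 187.44 g.
187.44 g is within the express courier limit of 200 g for Category OX.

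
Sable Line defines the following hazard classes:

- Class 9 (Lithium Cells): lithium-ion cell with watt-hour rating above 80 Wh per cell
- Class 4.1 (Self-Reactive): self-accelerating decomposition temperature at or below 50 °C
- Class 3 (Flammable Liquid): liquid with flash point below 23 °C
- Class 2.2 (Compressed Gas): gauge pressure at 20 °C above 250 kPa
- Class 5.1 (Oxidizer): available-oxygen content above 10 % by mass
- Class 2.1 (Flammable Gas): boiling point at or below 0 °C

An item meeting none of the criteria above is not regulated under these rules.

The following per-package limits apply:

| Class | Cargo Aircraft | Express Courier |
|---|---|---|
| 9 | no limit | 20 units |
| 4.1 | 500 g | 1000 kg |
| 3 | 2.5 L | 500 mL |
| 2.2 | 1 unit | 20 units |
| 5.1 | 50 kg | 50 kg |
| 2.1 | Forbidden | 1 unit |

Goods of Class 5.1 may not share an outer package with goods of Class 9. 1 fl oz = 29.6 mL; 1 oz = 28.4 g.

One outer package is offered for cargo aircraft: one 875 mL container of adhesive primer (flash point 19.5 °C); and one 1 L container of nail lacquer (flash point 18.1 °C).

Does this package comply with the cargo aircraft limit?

Adhesive primer: flash point 19.5 °C < 23 °C → Class 3 (Flammable Liquid).
Flash point 18.1 °C meets the Class 3 criterion (Flammable Liquid), so the nail lacquer is Class 3.
Total Class 3: 875 mL + 1 L = 1.875 L.
That is within the Class 3 cargo aircraft limit of 2.5 L.

Yes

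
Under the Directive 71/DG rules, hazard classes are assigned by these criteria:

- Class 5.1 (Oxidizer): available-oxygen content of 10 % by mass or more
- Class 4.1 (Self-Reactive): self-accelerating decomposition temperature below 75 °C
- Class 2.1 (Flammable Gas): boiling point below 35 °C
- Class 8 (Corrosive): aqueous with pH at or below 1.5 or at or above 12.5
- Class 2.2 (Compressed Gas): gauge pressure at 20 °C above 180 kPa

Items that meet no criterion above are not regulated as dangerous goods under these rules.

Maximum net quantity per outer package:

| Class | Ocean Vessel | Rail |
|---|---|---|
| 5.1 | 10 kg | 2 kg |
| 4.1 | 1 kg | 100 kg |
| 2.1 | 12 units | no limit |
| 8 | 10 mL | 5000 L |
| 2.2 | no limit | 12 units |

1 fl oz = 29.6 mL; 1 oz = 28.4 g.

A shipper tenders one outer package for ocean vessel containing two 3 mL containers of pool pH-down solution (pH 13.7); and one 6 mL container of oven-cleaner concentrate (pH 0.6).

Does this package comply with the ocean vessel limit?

No

The pool pH-down solution has pH 13.7, which is ≥ 12.5, so it is Class 8 (Corrosive).
With pH 0.6 (≤ 1.5), the oven-cleaner concentrate falls in Class 8.
Class 8 net quantity: (two 3 mL containers = 6 mL) + 6 mL = 12 mL.
12 mL exceeds the ocean vessel limit of 10 mL for Class 8.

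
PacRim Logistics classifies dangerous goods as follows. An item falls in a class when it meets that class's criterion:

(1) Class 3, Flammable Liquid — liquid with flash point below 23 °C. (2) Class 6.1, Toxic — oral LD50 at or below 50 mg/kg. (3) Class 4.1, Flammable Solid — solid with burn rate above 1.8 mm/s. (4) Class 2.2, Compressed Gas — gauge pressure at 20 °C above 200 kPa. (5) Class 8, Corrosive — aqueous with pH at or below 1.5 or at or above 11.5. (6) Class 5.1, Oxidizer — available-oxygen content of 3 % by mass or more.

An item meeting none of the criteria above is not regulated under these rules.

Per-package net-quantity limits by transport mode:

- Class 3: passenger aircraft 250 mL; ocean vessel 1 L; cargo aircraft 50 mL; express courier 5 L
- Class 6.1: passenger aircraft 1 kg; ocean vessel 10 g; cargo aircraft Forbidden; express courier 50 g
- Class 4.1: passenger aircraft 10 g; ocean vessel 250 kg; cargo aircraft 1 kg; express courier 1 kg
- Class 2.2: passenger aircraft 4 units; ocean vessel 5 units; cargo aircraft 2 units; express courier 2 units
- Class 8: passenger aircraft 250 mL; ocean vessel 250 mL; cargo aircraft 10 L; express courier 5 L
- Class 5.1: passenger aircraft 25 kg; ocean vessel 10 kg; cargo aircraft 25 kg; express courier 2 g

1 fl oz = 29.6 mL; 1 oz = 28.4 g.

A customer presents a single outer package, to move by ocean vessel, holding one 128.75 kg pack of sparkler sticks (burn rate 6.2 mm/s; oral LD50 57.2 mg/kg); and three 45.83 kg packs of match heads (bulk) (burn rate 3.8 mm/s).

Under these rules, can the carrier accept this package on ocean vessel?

The sparkler sticks have burn rate 6.2 mm/s, which is > 1.8 mm/s, so they are Class 4.1 (Flammable Solid).
With burn rate 3.8 mm/s (> 1.8 mm/s), the match heads (bulk) fall in Class 4.1.
Total Class 4.1: 128.75 kg + (three 45.83 kg packs = 137.49 kg) = 266.24 kg.
That exceeds the Class 4.1 ocean vessel limit of 250 kg.

No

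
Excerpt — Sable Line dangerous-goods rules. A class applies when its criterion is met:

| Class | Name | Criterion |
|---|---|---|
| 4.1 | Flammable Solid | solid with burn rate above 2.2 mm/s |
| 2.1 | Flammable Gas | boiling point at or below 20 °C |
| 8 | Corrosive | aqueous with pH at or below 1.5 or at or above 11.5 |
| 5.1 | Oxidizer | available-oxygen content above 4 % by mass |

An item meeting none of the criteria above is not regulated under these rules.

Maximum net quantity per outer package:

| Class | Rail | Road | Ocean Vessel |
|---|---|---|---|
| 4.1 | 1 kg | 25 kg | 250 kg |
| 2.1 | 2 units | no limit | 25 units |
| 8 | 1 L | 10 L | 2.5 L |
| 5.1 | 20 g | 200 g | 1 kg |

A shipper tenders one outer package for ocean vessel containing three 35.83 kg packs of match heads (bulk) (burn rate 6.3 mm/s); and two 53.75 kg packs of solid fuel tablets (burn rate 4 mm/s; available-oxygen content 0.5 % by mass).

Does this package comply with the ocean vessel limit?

Yes

The match heads (bulk) have burn rate 6.3 mm/s, which is > 2.2 mm/s, so they are Class 4.1 (Flammable Solid).
The solid fuel tablets have burn rate 4 mm/s, which is > 2.2 mm/s, so they are Class 4.1 (Flammable Solid).
Total Class 4.1: (three 35.83 kg packs = 107.49 kg) + (two 53.75 kg packs = 107.5 kg) = 214.99 kg.
That is within the Class 4.1 ocean vessel limit of 250 kg.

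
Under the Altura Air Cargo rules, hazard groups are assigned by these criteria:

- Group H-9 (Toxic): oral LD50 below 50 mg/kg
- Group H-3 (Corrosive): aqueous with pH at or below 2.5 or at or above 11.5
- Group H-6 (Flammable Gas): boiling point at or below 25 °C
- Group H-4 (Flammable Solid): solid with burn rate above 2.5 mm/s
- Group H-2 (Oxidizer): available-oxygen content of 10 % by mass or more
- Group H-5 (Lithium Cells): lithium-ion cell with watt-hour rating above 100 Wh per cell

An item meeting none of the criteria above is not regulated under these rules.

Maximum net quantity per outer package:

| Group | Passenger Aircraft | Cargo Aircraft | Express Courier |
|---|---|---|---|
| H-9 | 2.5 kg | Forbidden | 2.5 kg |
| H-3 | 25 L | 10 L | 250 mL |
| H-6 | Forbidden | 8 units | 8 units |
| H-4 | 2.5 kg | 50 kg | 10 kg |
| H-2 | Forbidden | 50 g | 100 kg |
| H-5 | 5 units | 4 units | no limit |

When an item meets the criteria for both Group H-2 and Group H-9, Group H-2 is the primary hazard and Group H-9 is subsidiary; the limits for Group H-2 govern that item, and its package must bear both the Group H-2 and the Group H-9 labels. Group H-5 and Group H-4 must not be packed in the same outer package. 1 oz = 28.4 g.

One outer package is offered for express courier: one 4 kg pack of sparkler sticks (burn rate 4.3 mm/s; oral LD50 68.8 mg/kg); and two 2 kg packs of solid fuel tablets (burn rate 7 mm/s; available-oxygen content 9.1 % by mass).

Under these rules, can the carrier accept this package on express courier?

Burn rate 4.3 mm/s meets the Group H-4 criterion (Flammable Solid), so the sparkler sticks are Group H-4.
With burn rate 7 mm/s (> 2.5 mm/s), the solid fuel tablets fall in Group H-4.
Group H-4 net quantity: 4 kg + (two 2 kg packs = 4 kg) = 8 kg.
8 kg ≤ 10 kg (express courier limit, Group H-4) — within limit.

Yes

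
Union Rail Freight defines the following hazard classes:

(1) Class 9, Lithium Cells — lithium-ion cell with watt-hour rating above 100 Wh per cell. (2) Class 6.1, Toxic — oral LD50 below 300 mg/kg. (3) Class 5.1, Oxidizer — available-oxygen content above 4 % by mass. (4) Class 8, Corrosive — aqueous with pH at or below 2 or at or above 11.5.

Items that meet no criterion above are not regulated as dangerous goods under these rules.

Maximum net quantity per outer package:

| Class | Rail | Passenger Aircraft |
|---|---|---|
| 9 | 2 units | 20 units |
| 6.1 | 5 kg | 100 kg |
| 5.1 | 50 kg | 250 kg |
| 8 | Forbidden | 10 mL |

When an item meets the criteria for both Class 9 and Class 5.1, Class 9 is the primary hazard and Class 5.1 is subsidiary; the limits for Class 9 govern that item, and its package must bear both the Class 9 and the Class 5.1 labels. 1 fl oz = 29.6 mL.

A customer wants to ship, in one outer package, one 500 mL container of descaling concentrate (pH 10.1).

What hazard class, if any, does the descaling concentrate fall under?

Not regulated

pH 10.1 is between 2 and 11.5, so Class 8 does not apply.
No criterion is met, so the item is not regulated.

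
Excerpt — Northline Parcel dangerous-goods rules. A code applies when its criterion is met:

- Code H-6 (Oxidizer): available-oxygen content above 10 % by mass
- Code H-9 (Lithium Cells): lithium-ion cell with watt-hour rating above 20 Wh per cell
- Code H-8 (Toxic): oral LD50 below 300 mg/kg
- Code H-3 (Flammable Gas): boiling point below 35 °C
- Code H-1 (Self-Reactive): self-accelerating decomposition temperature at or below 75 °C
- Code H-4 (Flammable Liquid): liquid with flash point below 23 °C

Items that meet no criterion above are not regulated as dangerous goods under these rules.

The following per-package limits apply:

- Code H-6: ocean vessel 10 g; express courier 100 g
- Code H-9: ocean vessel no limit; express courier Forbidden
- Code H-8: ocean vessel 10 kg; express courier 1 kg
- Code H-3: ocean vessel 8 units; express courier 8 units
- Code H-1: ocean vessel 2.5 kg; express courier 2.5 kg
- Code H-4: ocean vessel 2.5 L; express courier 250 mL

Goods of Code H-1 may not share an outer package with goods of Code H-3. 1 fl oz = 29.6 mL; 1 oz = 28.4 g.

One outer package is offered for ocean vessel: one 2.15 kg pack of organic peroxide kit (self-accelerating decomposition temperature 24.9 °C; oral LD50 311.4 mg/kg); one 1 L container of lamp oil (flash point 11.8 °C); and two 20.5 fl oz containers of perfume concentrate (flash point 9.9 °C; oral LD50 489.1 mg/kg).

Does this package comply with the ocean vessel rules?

Yes

With self-accelerating decomposition temperature 24.9 °C (≤ 75 °C), the organic peroxide kit falls in Code H-1.
The lamp oil has flash point 11.8 °C, which is < 23 °C, so it is Code H-4 (Flammable Liquid).
Flash point 9.9 °C meets the Code H-4 criterion (Flammable Liquid), so the perfume concentrate is Code H-4.
Total Code H-4: 1 L + (two 20.5 fl oz containers = 1213.6 mL) = 2213.6 mL.
2213.6 mL is within the ocean vessel limit of 2.5 L for Code H-4.
Code H-1 quantity: 2.15 kg.
2.15 kg is within the ocean vessel limit of 2.5 kg for Code H-1.
The segregation rule (Code H-1 with Code H-3) does not apply to Code H-4 with Code H-1.
Every hazard code is within its ocean vessel limit and no segregation rule is violated.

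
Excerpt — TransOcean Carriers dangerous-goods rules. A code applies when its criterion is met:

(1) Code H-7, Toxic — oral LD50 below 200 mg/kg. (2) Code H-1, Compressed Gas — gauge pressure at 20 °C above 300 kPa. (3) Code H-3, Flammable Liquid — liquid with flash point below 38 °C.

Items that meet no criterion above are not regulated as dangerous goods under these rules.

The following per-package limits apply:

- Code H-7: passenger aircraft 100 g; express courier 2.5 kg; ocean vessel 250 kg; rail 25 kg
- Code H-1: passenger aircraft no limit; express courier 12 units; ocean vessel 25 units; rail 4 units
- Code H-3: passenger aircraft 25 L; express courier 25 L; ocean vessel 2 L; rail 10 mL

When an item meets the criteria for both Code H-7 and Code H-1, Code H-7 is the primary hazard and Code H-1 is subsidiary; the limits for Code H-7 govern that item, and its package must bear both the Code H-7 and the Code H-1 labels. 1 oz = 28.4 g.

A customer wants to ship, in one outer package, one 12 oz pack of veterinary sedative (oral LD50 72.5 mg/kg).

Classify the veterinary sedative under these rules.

Veterinary sedative: oral LD50 72.5 mg/kg < 200 mg/kg → Code H-7 (Toxic).

Code H-7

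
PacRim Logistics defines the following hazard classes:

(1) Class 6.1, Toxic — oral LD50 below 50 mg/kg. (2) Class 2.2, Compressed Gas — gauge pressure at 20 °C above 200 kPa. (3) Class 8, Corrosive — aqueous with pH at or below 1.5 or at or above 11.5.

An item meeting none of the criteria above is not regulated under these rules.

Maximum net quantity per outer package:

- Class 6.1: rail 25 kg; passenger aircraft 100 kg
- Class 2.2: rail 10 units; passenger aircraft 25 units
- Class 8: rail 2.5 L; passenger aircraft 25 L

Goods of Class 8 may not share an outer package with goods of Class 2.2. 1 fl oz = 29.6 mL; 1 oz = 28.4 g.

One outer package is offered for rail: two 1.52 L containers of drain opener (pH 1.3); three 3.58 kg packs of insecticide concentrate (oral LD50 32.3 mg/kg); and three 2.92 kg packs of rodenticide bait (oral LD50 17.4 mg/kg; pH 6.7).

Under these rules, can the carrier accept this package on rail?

No

Drain opener: pH 1.3 ≤ 1.5 → Class 8 (Corrosive).
Insecticide concentrate: oral LD50 32.3 mg/kg < 50 mg/kg → Class 6.1 (Toxic).
Rodenticide bait: oral LD50 17.4 mg/kg < 50 mg/kg → Class 6.1 (Toxic).
Total Class 6.1: (three 3.58 kg packs = 10.74 kg) + (three 2.92 kg packs = 8.76 kg) = 19.5 kg.
19.5 kg is within the rail limit of 25 kg for Class 6.1.
Class 8 quantity: two 1.52 L containers = 3.04 L.
3.04 L > 2.5 L (rail limit, Class 8) — over the limit.
The segregation rule (Class 8 with Class 2.2) does not apply to Class 6.1 with Class 8.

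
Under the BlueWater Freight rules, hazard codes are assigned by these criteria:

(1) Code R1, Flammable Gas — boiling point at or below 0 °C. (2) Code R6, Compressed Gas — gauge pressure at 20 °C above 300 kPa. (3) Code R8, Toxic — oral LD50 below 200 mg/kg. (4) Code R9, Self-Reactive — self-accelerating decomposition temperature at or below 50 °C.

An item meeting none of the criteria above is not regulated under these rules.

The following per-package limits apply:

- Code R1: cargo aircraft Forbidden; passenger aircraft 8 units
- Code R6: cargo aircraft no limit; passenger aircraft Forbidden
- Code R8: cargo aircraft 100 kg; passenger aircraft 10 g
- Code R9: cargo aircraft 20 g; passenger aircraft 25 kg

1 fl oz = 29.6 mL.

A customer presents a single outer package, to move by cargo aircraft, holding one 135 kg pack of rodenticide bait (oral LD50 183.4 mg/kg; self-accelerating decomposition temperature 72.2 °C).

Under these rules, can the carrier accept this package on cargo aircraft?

No

With oral LD50 183.4 mg/kg (< 200 mg/kg), the rodenticide bait falls in Code R8.
Code R8 quantity: 135 kg.
135 kg exceeds the cargo aircraft limit of 100 kg for Code R8.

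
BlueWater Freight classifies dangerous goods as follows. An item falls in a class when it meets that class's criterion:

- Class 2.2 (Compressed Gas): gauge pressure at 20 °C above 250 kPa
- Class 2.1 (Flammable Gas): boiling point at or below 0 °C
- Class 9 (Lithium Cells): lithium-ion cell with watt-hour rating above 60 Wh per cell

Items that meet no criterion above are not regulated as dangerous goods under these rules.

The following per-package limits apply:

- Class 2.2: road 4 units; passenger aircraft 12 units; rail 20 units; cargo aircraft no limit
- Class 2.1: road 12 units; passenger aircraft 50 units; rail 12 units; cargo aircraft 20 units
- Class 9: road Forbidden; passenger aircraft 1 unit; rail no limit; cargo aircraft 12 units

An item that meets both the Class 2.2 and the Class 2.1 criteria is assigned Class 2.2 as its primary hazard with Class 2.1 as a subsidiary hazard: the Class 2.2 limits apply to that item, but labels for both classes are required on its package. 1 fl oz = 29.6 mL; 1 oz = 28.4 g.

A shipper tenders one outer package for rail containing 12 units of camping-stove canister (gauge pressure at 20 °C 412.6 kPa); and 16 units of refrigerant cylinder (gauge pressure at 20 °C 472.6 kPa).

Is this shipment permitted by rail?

The camping-stove canister has gauge pressure at 20 °C 412.6 kPa, which is > 250 kPa, so it is Class 2.2 (Compressed Gas).
The refrigerant cylinder has gauge pressure at 20 °C 472.6 kPa, which is > 250 kPa, so it is Class 2.2 (Compressed Gas).
Total Class 2.2: 12 units + 16 units = 28 units.
That exceeds the Class 2.2 rail limit of 20 units.

No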